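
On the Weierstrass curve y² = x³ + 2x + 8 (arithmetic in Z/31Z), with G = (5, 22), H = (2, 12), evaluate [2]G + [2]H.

(23, 10)

First 2G:
Repeated addition: build up to 2G.
2G: tangent at (5, 22): λ = (3·5² + 2)/(2·22) ≡ 15/13. 13⁻¹ ≡ 12 (mod 31) since 13·12 = 156 ≡ 1, so λ ≡ 15·12 ≡ 25.
  x = λ² - 5 - 5 = 625 - 10 ≡ 26; y = λ·(5 - 26) - 22 ≡ 11. → (26, 11)
2G = (26, 11).
Next 2H:
Repeated addition: build up to 2H.
2H: tangent at (2, 12): λ = (3·2² + 2)/(2·12) ≡ 14/24. 24⁻¹ ≡ 22 (mod 31), so λ ≡ 14·22 ≡ 29.
  x = λ² - 2 - 2 = 841 - 4 ≡ 0; y = λ·(2 - 0) - 12 ≡ 15. → (0, 15)
2H = (0, 15).
Finally 2G + 2H:
(26, 11) + (0, 15). λ = (15 - 11)/(0 - 26) ≡ 4/5 mod 31. 5⁻¹ ≡ 25 (mod 31), so λ ≡ 7.
  x = λ² - 26 - 0 = 49 - 26 ≡ 23; y = λ·(26 - 23) - 11 ≡ 10. → (23, 10)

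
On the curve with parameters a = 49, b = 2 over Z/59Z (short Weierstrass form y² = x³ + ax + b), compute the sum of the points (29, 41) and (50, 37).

(29, 41) + (50, 37). λ = (37 - 41)/(50 - 29) ≡ 55/21 mod 59. 21⁻¹ ≡ 45 (mod 59) since 21·45 = 945 ≡ 1, so λ ≡ 56.
  x = λ² - 29 - 50 = 3136 - 79 ≡ 48; y = λ·(29 - 48) - 41 ≡ 16. → (48, 16)

(48, 16)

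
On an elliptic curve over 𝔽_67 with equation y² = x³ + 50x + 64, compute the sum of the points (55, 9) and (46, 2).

(55, 9) + (46, 2). λ = (2 - 9)/(46 - 55) ≡ 60/58 mod 67. 58⁻¹ ≡ 52 (mod 67), so λ ≡ 38.
  x = λ² - 55 - 46 = 1444 - 101 ≡ 3; y = λ·(55 - 3) - 9 ≡ 24. → (3, 24)

(3, 24)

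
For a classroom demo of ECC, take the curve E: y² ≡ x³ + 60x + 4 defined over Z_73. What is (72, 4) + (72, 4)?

tangent at (72, 4): λ = (3·72² + 60)/(2·4) ≡ 63/8. 8⁻¹ ≡ 64 (mod 73), so λ ≡ 63·64 ≡ 17.
  x = λ² - 72 - 72 = 289 - 144 ≡ 72; y = λ·(72 - 72) - 4 ≡ 69. → (72, 69)

(72, 69)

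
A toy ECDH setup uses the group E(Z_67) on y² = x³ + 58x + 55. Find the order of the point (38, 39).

2P: tangent at (38, 39): λ = (3·38² + 58)/(2·39) ≡ 35/11. 11⁻¹ ≡ 61 (mod 67), so λ ≡ 35·61 ≡ 58.
  x = λ² - 38 - 38 = 3364 - 76 ≡ 5; y = λ·(38 - 5) - 39 ≡ 66. → (5, 66)
3P: (5, 66) + (38, 39). λ = (39 - 66)/(38 - 5) ≡ 40/33 mod 67. 33⁻¹ ≡ 65 (mod 67), so λ ≡ 54.
  x = λ² - 5 - 38 = 2916 - 43 ≡ 59; y = λ·(5 - 59) - 66 ≡ 33. → (59, 33)
4P: (59, 33) + (38, 39). λ = (39 - 33)/(38 - 59) ≡ 6/46 mod 67. 46⁻¹ ≡ 51 (mod 67), so λ ≡ 38.
  x = λ² - 59 - 38 = 1444 - 97 ≡ 7; y = λ·(59 - 7) - 33 ≡ 0. → (7, 0)
5P: (7, 0) + (38, 39). λ = (39 - 0)/(38 - 7) ≡ 39/31 mod 67. 31⁻¹ ≡ 13 (mod 67), so λ ≡ 38.
  x = λ² - 7 - 38 = 1444 - 45 ≡ 59; y = λ·(7 - 59) - 0 ≡ 34. → (59, 34)
6P: (59, 34) + (38, 39). λ = (39 - 34)/(38 - 59) ≡ 5/46 mod 67. 46⁻¹ ≡ 51 (mod 67), so λ ≡ 54.
  x = λ² - 59 - 38 = 2916 - 97 ≡ 5; y = λ·(59 - 5) - 34 ≡ 1. → (5, 1)
7P: (5, 1) + (38, 39). λ = (39 - 1)/(38 - 5) ≡ 38/33 mod 67. 33⁻¹ ≡ 65 (mod 67), so λ ≡ 58.
  x = λ² - 5 - 38 = 3364 - 43 ≡ 38; y = λ·(5 - 38) - 1 ≡ 28. → (38, 28)
8P: (38, 28) + (38, 39): same x and y₁ ≡ -y₂, so the sum is O.
8P = O, so the order is 8.

8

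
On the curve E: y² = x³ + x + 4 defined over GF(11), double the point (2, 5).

(0, 2)

tangent at (2, 5): λ = (3·2² + 1)/(2·5) ≡ 2/10. 10⁻¹ ≡ 10 (mod 11), so λ ≡ 2·10 ≡ 9.
  x = λ² - 2 - 2 = 81 - 4 ≡ 0; y = λ·(2 - 0) - 5 ≡ 2. → (0, 2)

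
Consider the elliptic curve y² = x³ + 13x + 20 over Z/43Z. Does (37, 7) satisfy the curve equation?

no

y² = 7² ≡ 6; x³ + 13x + 20 = 51154 ≡ 27 (mod 43). 6 ≠ 27.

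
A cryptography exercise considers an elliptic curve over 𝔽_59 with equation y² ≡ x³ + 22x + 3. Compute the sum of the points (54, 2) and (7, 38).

(54, 2) + (7, 38). λ = (38 - 2)/(7 - 54) ≡ 36/12 mod 59. 12⁻¹ ≡ 5 (mod 59), so λ ≡ 3.
  x = λ² - 54 - 7 = 9 - 61 ≡ 7; y = λ·(54 - 7) - 2 ≡ 21. → (7, 21)

(7, 21)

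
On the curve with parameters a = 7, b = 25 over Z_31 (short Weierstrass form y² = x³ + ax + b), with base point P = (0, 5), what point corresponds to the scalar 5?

Double-and-add on 5 = (101)₂. Start with P = (0, 5) for the leading 1-bit.
double: tangent at (0, 5): λ = (3·0² + 7)/(2·5) ≡ 7/10. 10⁻¹ ≡ 28 (mod 31), so λ ≡ 7·28 ≡ 10.
  x = λ² - 0 - 0 = 100 - 0 ≡ 7; y = λ·(0 - 7) - 5 ≡ 18. → (7, 18)
double: tangent at (7, 18): λ = (3·7² + 7)/(2·18) ≡ 30/5. 5⁻¹ ≡ 25 (mod 31), so λ ≡ 30·25 ≡ 6.
  x = λ² - 7 - 7 = 36 - 14 ≡ 22; y = λ·(7 - 22) - 18 ≡ 16. → (22, 16)
add P: (22, 16) + (0, 5). λ = (5 - 16)/(0 - 22) ≡ 20/9 mod 31. 9⁻¹ ≡ 7 (mod 31), so λ ≡ 16.
  x = λ² - 22 - 0 = 256 - 22 ≡ 17; y = λ·(22 - 17) - 16 ≡ 2. → (17, 2)

(17, 2)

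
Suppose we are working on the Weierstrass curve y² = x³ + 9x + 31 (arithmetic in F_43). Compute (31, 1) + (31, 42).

The two points share x = 31 and their y-coordinates satisfy 1 + 42 ≡ 0 (mod 43), so they are inverses. Their sum is O.

O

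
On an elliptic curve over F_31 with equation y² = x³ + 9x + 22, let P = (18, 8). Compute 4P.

Repeated addition: build up to 4P.
2P: tangent at (18, 8): λ = (3·18² + 9)/(2·8) ≡ 20/16. 16⁻¹ ≡ 2 (mod 31), so λ ≡ 20·2 ≡ 9.
  x = λ² - 18 - 18 = 81 - 36 ≡ 14; y = λ·(18 - 14) - 8 ≡ 28. → (14, 28)
3P: (14, 28) + (18, 8). λ = (8 - 28)/(18 - 14) ≡ 11/4 mod 31. 4⁻¹ ≡ 8 (mod 31), so λ ≡ 26.
  x = λ² - 14 - 18 = 676 - 32 ≡ 24; y = λ·(14 - 24) - 28 ≡ 22. → (24, 22)
4P: (24, 22) + (18, 8). λ = (8 - 22)/(18 - 24) ≡ 17/25 mod 31. 25⁻¹ ≡ 5 (mod 31) since 25·5 = 125 ≡ 1, so λ ≡ 23.
  x = λ² - 24 - 18 = 529 - 42 ≡ 22; y = λ·(24 - 22) - 22 ≡ 24. → (22, 24)

(22, 24)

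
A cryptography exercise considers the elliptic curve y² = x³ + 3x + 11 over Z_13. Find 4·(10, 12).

Write P = (10, 12).
Repeated addition: build up to 4P.
2P: tangent at (10, 12): λ = (3·10² + 3)/(2·12) ≡ 4/11. 11⁻¹ ≡ 6 (mod 13), so λ ≡ 4·6 ≡ 11.
  x = λ² - 10 - 10 = 121 - 20 ≡ 10; y = λ·(10 - 10) - 12 ≡ 1. → (10, 1)
3P: (10, 1) + (10, 12): same x and y₁ ≡ -y₂, so the sum is O.
4P: O + (10, 12) = (10, 12) (identity).

(10, 12)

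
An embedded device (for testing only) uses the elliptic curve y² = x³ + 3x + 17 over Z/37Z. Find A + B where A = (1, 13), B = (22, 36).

(35, 22)

(1, 13) + (22, 36). λ = (36 - 13)/(22 - 1) ≡ 23/21 mod 37. 21⁻¹ ≡ 30 (mod 37) since 21·30 = 630 ≡ 1, so λ ≡ 24.
  x = λ² - 1 - 22 = 576 - 23 ≡ 35; y = λ·(1 - 35) - 13 ≡ 22. → (35, 22)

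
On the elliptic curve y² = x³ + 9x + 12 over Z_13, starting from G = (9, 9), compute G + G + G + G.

(9, 9)

Repeated addition: build up to 4G.
2G: tangent at (9, 9): λ = (3·9² + 9)/(2·9) ≡ 5/5. 5⁻¹ ≡ 8 (mod 13) since 5·8 = 40 ≡ 1, so λ ≡ 5·8 ≡ 1.
  x = λ² - 9 - 9 = 1 - 18 ≡ 9; y = λ·(9 - 9) - 9 ≡ 4. → (9, 4)
3G: (9, 4) + (9, 9): same x and y₁ ≡ -y₂, so the sum is 𝒪.
4G: 𝒪 + (9, 9) = (9, 9) (identity).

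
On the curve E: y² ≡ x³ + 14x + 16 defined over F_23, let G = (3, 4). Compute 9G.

Repeated addition: build up to 9G.
2G: tangent at (3, 4): λ = (3·3² + 14)/(2·4) ≡ 18/8. 8⁻¹ ≡ 3 (mod 23) since 8·3 = 24 ≡ 1, so λ ≡ 18·3 ≡ 8.
  x = λ² - 3 - 3 = 64 - 6 ≡ 12; y = λ·(3 - 12) - 4 ≡ 16. → (12, 16)
3G: (12, 16) + (3, 4). λ = (4 - 16)/(3 - 12) ≡ 11/14 mod 23. 14⁻¹ ≡ 5 (mod 23), so λ ≡ 9.
  x = λ² - 12 - 3 = 81 - 15 ≡ 20; y = λ·(12 - 20) - 16 ≡ 4. → (20, 4)
4G: (20, 4) + (3, 4). λ = (4 - 4)/(3 - 20) ≡ 0/6 mod 23. 6⁻¹ ≡ 4 (mod 23), so λ ≡ 0.
  x = λ² - 20 - 3 = 0 - 23 ≡ 0; y = λ·(20 - 0) - 4 ≡ 19. → (0, 19)
5G: (0, 19) + (3, 4). λ = (4 - 19)/(3 - 0) ≡ 8/3 mod 23. 3⁻¹ ≡ 8 (mod 23), so λ ≡ 18.
  x = λ² - 0 - 3 = 324 - 3 ≡ 22; y = λ·(0 - 22) - 19 ≡ 22. → (22, 22)
6G: (22, 22) + (3, 4). λ = (4 - 22)/(3 - 22) ≡ 5/4 mod 23. 4⁻¹ ≡ 6 (mod 23), so λ ≡ 7.
  x = λ² - 22 - 3 = 49 - 25 ≡ 1; y = λ·(22 - 1) - 22 ≡ 10. → (1, 10)
7G: (1, 10) + (3, 4). λ = (4 - 10)/(3 - 1) ≡ 17/2 mod 23. 2⁻¹ ≡ 12 (mod 23), so λ ≡ 20.
  x = λ² - 1 - 3 = 400 - 4 ≡ 5; y = λ·(1 - 5) - 10 ≡ 2. → (5, 2)
8G: (5, 2) + (3, 4). λ = (4 - 2)/(3 - 5) ≡ 2/21 mod 23. 21⁻¹ ≡ 11 (mod 23), so λ ≡ 22.
  x = λ² - 5 - 3 = 484 - 8 ≡ 16; y = λ·(5 - 16) - 2 ≡ 9. → (16, 9)
9G: (16, 9) + (3, 4). λ = (4 - 9)/(3 - 16) ≡ 18/10 mod 23. 10⁻¹ ≡ 7 (mod 23), so λ ≡ 11.
  x = λ² - 16 - 3 = 121 - 19 ≡ 10; y = λ·(16 - 10) - 9 ≡ 11. → (10, 11)

(10, 11)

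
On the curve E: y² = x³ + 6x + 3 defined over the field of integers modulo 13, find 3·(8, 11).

(1, 7)

Write G = (8, 11).
Repeated addition: build up to 3G.
2G: tangent at (8, 11): λ = (3·8² + 6)/(2·11) ≡ 3/9. 9⁻¹ ≡ 3 (mod 13), so λ ≡ 3·3 ≡ 9.
  x = λ² - 8 - 8 = 81 - 16 ≡ 0; y = λ·(8 - 0) - 11 ≡ 9. → (0, 9)
3G: (0, 9) + (8, 11). λ = (11 - 9)/(8 - 0) ≡ 2/8 mod 13. 8⁻¹ ≡ 5 (mod 13), so λ ≡ 10.
  x = λ² - 0 - 8 = 100 - 8 ≡ 1; y = λ·(0 - 1) - 9 ≡ 7. → (1, 7)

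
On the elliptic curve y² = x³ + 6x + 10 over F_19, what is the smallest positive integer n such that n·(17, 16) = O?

2P: tangent at (17, 16): λ = (3·17² + 6)/(2·16) ≡ 18/13. 13⁻¹ ≡ 3 (mod 19), so λ ≡ 18·3 ≡ 16.
  x = λ² - 17 - 17 = 256 - 34 ≡ 13; y = λ·(17 - 13) - 16 ≡ 10. → (13, 10)
3P: (13, 10) + (17, 16). λ = (16 - 10)/(17 - 13) ≡ 6/4 mod 19. 4⁻¹ ≡ 5 (mod 19) since 4·5 = 20 ≡ 1, so λ ≡ 11.
  x = λ² - 13 - 17 = 121 - 30 ≡ 15; y = λ·(13 - 15) - 10 ≡ 6. → (15, 6)
4P: (15, 6) + (17, 16). λ = (16 - 6)/(17 - 15) ≡ 10/2 mod 19. 2⁻¹ ≡ 10 (mod 19), so λ ≡ 5.
  x = λ² - 15 - 17 = 25 - 32 ≡ 12; y = λ·(15 - 12) - 6 ≡ 9. → (12, 9)
5P: (12, 9) + (17, 16). λ = (16 - 9)/(17 - 12) ≡ 7/5 mod 19. 5⁻¹ ≡ 4 (mod 19) since 5·4 = 20 ≡ 1, so λ ≡ 9.
  x = λ² - 12 - 17 = 81 - 29 ≡ 14; y = λ·(12 - 14) - 9 ≡ 11. → (14, 11)
6P: (14, 11) + (17, 16). λ = (16 - 11)/(17 - 14) ≡ 5/3 mod 19. 3⁻¹ ≡ 13 (mod 19), so λ ≡ 8.
  x = λ² - 14 - 17 = 64 - 31 ≡ 14; y = λ·(14 - 14) - 11 ≡ 8. → (14, 8)
7P: (14, 8) + (17, 16). λ = (16 - 8)/(17 - 14) ≡ 8/3 mod 19. 3⁻¹ ≡ 13 (mod 19), so λ ≡ 9.
  x = λ² - 14 - 17 = 81 - 31 ≡ 12; y = λ·(14 - 12) - 8 ≡ 10. → (12, 10)
8P: (12, 10) + (17, 16). λ = (16 - 10)/(17 - 12) ≡ 6/5 mod 19. 5⁻¹ ≡ 4 (mod 19), so λ ≡ 5.
  x = λ² - 12 - 17 = 25 - 29 ≡ 15; y = λ·(12 - 15) - 10 ≡ 13. → (15, 13)
9P: (15, 13) + (17, 16). λ = (16 - 13)/(17 - 15) ≡ 3/2 mod 19. 2⁻¹ ≡ 10 (mod 19) since 2·10 = 20 ≡ 1, so λ ≡ 11.
  x = λ² - 15 - 17 = 121 - 32 ≡ 13; y = λ·(15 - 13) - 13 ≡ 9. → (13, 9)
10P: (13, 9) + (17, 16). λ = (16 - 9)/(17 - 13) ≡ 7/4 mod 19. 4⁻¹ ≡ 5 (mod 19), so λ ≡ 16.
  x = λ² - 13 - 17 = 256 - 30 ≡ 17; y = λ·(13 - 17) - 9 ≡ 3. → (17, 3)
11P: (17, 3) + (17, 16): same x and y₁ ≡ -y₂, so the sum is O.
11P = O, so the order is 11.

11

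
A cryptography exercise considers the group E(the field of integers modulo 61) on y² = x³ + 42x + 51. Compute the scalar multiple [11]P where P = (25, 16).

Double-and-add on 11 = (1011)₂. Start with P = (25, 16) for the leading 1-bit.
double: tangent at (25, 16): λ = (3·25² + 42)/(2·16) ≡ 26/32. 32⁻¹ ≡ 21 (mod 61), so λ ≡ 26·21 ≡ 58.
  x = λ² - 25 - 25 = 3364 - 50 ≡ 20; y = λ·(25 - 20) - 16 ≡ 30. → (20, 30)
double: tangent at (20, 30): λ = (3·20² + 42)/(2·30) ≡ 22/60. 60⁻¹ ≡ 60 (mod 61) since 60·60 = 3600 ≡ 1, so λ ≡ 22·60 ≡ 39.
  x = λ² - 20 - 20 = 1521 - 40 ≡ 17; y = λ·(20 - 17) - 30 ≡ 26. → (17, 26)
add P: (17, 26) + (25, 16). λ = (16 - 26)/(25 - 17) ≡ 51/8 mod 61. 8⁻¹ ≡ 23 (mod 61), so λ ≡ 14.
  x = λ² - 17 - 25 = 196 - 42 ≡ 32; y = λ·(17 - 32) - 26 ≡ 8. → (32, 8)
double: tangent at (32, 8): λ = (3·32² + 42)/(2·8) ≡ 3/16. 16⁻¹ ≡ 42 (mod 61), so λ ≡ 3·42 ≡ 4.
  x = λ² - 32 - 32 = 16 - 64 ≡ 13; y = λ·(32 - 13) - 8 ≡ 7. → (13, 7)
add P: (13, 7) + (25, 16). λ = (16 - 7)/(25 - 13) ≡ 9/12 mod 61. 12⁻¹ ≡ 56 (mod 61), so λ ≡ 16.
  x = λ² - 13 - 25 = 256 - 38 ≡ 35; y = λ·(13 - 35) - 7 ≡ 7. → (35, 7)

(35, 7)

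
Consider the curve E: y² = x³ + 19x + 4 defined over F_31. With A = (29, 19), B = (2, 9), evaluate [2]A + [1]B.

(4, 19)

First 2A:
Repeated addition: build up to 2A.
2A: tangent at (29, 19): λ = (3·29² + 19)/(2·19) ≡ 0/7. 7⁻¹ ≡ 9 (mod 31), so λ ≡ 0·9 ≡ 0.
  x = λ² - 29 - 29 = 0 - 58 ≡ 4; y = λ·(29 - 4) - 19 ≡ 12. → (4, 12)
2A = (4, 12).
Finally 2A + B:
(4, 12) + (2, 9). λ = (9 - 12)/(2 - 4) ≡ 28/29 mod 31. 29⁻¹ ≡ 15 (mod 31), so λ ≡ 17.
  x = λ² - 4 - 2 = 289 - 6 ≡ 4; y = λ·(4 - 4) - 12 ≡ 19. → (4, 19)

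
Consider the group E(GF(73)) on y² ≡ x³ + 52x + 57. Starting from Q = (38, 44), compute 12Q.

(0, 35)

Repeated addition: build up to 12Q.
2Q: tangent at (38, 44): λ = (3·38² + 52)/(2·44) ≡ 4/15. 15⁻¹ ≡ 39 (mod 73), so λ ≡ 4·39 ≡ 10.
  x = λ² - 38 - 38 = 100 - 76 ≡ 24; y = λ·(38 - 24) - 44 ≡ 23. → (24, 23)
3Q: (24, 23) + (38, 44). λ = (44 - 23)/(38 - 24) ≡ 21/14 mod 73. 14⁻¹ ≡ 47 (mod 73), so λ ≡ 38.
  x = λ² - 24 - 38 = 1444 - 62 ≡ 68; y = λ·(24 - 68) - 23 ≡ 57. → (68, 57)
4Q: (68, 57) + (38, 44). λ = (44 - 57)/(38 - 68) ≡ 60/43 mod 73. 43⁻¹ ≡ 17 (mod 73) since 43·17 = 731 ≡ 1, so λ ≡ 71.
  x = λ² - 68 - 38 = 5041 - 106 ≡ 44; y = λ·(68 - 44) - 57 ≡ 41. → (44, 41)
5Q: (44, 41) + (38, 44). λ = (44 - 41)/(38 - 44) ≡ 3/67 mod 73. 67⁻¹ ≡ 12 (mod 73), so λ ≡ 36.
  x = λ² - 44 - 38 = 1296 - 82 ≡ 46; y = λ·(44 - 46) - 41 ≡ 33. → (46, 33)
6Q: (46, 33) + (38, 44). λ = (44 - 33)/(38 - 46) ≡ 11/65 mod 73. 65⁻¹ ≡ 9 (mod 73), so λ ≡ 26.
  x = λ² - 46 - 38 = 676 - 84 ≡ 8; y = λ·(46 - 8) - 33 ≡ 6. → (8, 6)
7Q: (8, 6) + (38, 44). λ = (44 - 6)/(38 - 8) ≡ 38/30 mod 73. 30⁻¹ ≡ 56 (mod 73), so λ ≡ 11.
  x = λ² - 8 - 38 = 121 - 46 ≡ 2; y = λ·(8 - 2) - 6 ≡ 60. → (2, 60)
8Q: (2, 60) + (38, 44). λ = (44 - 60)/(38 - 2) ≡ 57/36 mod 73. 36⁻¹ ≡ 71 (mod 73), so λ ≡ 32.
  x = λ² - 2 - 38 = 1024 - 40 ≡ 35; y = λ·(2 - 35) - 60 ≡ 52. → (35, 52)
9Q: (35, 52) + (38, 44). λ = (44 - 52)/(38 - 35) ≡ 65/3 mod 73. 3⁻¹ ≡ 49 (mod 73) since 3·49 = 147 ≡ 1, so λ ≡ 46.
  x = λ² - 35 - 38 = 2116 - 73 ≡ 72; y = λ·(35 - 72) - 52 ≡ 71. → (72, 71)
10Q: (72, 71) + (38, 44). λ = (44 - 71)/(38 - 72) ≡ 46/39 mod 73. 39⁻¹ ≡ 15 (mod 73), so λ ≡ 33.
  x = λ² - 72 - 38 = 1089 - 110 ≡ 30; y = λ·(72 - 30) - 71 ≡ 1. → (30, 1)
11Q: (30, 1) + (38, 44). λ = (44 - 1)/(38 - 30) ≡ 43/8 mod 73. 8⁻¹ ≡ 64 (mod 73), so λ ≡ 51.
  x = λ² - 30 - 38 = 2601 - 68 ≡ 51; y = λ·(30 - 51) - 1 ≡ 23. → (51, 23)
12Q: (51, 23) + (38, 44). λ = (44 - 23)/(38 - 51) ≡ 21/60 mod 73. 60⁻¹ ≡ 28 (mod 73) since 60·28 = 1680 ≡ 1, so λ ≡ 4.
  x = λ² - 51 - 38 = 16 - 89 ≡ 0; y = λ·(51 - 0) - 23 ≡ 35. → (0, 35)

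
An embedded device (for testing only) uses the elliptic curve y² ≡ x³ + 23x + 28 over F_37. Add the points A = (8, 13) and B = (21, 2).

(8, 13) + (21, 2). λ = (2 - 13)/(21 - 8) ≡ 26/13 mod 37. 13⁻¹ ≡ 20 (mod 37) since 13·20 = 260 ≡ 1, so λ ≡ 2.
  x = λ² - 8 - 21 = 4 - 29 ≡ 12; y = λ·(8 - 12) - 13 ≡ 16. → (12, 16)

(12, 16)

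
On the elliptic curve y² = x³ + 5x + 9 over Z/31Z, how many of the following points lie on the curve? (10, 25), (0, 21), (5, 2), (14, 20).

2

(10, 25): 25² ≡ 5, rhs ≡ 5 → on.
(0, 21): 21² ≡ 7, rhs ≡ 9 → off.
(5, 2): 2² ≡ 4, rhs ≡ 4 → on.
(14, 20): 20² ≡ 28, rhs ≡ 2 → off.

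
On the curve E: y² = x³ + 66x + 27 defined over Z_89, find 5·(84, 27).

(36, 38)

Write Q = (84, 27).
Repeated addition: build up to 5Q.
2Q: tangent at (84, 27): λ = (3·84² + 66)/(2·27) ≡ 52/54. 54⁻¹ ≡ 61 (mod 89) since 54·61 = 3294 ≡ 1, so λ ≡ 52·61 ≡ 57.
  x = λ² - 84 - 84 = 3249 - 168 ≡ 55; y = λ·(84 - 55) - 27 ≡ 24. → (55, 24)
3Q: (55, 24) + (84, 27). λ = (27 - 24)/(84 - 55) ≡ 3/29 mod 89. 29⁻¹ ≡ 43 (mod 89), so λ ≡ 40.
  x = λ² - 55 - 84 = 1600 - 139 ≡ 37; y = λ·(55 - 37) - 24 ≡ 73. → (37, 73)
4Q: (37, 73) + (84, 27). λ = (27 - 73)/(84 - 37) ≡ 43/47 mod 89. 47⁻¹ ≡ 36 (mod 89) since 47·36 = 1692 ≡ 1, so λ ≡ 35.
  x = λ² - 37 - 84 = 1225 - 121 ≡ 36; y = λ·(37 - 36) - 73 ≡ 51. → (36, 51)
5Q: (36, 51) + (84, 27). λ = (27 - 51)/(84 - 36) ≡ 65/48 mod 89. 48⁻¹ ≡ 13 (mod 89), so λ ≡ 44.
  x = λ² - 36 - 84 = 1936 - 120 ≡ 36; y = λ·(36 - 36) - 51 ≡ 38. → (36, 38)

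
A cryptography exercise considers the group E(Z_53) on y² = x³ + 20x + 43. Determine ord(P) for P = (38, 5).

7

2P: tangent at (38, 5): λ = (3·38² + 20)/(2·5) ≡ 6/10. 10⁻¹ ≡ 16 (mod 53) since 10·16 = 160 ≡ 1, so λ ≡ 6·16 ≡ 43.
  x = λ² - 38 - 38 = 1849 - 76 ≡ 24; y = λ·(38 - 24) - 5 ≡ 14. → (24, 14)
3P: (24, 14) + (38, 5). λ = (5 - 14)/(38 - 24) ≡ 44/14 mod 53. 14⁻¹ ≡ 19 (mod 53) since 14·19 = 266 ≡ 1, so λ ≡ 41.
  x = λ² - 24 - 38 = 1681 - 62 ≡ 29; y = λ·(24 - 29) - 14 ≡ 46. → (29, 46)
4P: (29, 46) + (38, 5). λ = (5 - 46)/(38 - 29) ≡ 12/9 mod 53. 9⁻¹ ≡ 6 (mod 53), so λ ≡ 19.
  x = λ² - 29 - 38 = 361 - 67 ≡ 29; y = λ·(29 - 29) - 46 ≡ 7. → (29, 7)
5P: (29, 7) + (38, 5). λ = (5 - 7)/(38 - 29) ≡ 51/9 mod 53. 9⁻¹ ≡ 6 (mod 53), so λ ≡ 41.
  x = λ² - 29 - 38 = 1681 - 67 ≡ 24; y = λ·(29 - 24) - 7 ≡ 39. → (24, 39)
6P: (24, 39) + (38, 5). λ = (5 - 39)/(38 - 24) ≡ 19/14 mod 53. 14⁻¹ ≡ 19 (mod 53), so λ ≡ 43.
  x = λ² - 24 - 38 = 1849 - 62 ≡ 38; y = λ·(24 - 38) - 39 ≡ 48. → (38, 48)
7P: (38, 48) + (38, 5): same x and y₁ ≡ -y₂, so the sum is 𝒪.
7P = 𝒪, so the order is 7.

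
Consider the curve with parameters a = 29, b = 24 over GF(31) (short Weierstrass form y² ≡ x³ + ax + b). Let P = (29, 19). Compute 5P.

(19, 5)

Double-and-add on 5 = (101)₂. Start with P = (29, 19) for the leading 1-bit.
double: tangent at (29, 19): λ = (3·29² + 29)/(2·19) ≡ 10/7. 7⁻¹ ≡ 9 (mod 31) since 7·9 = 63 ≡ 1, so λ ≡ 10·9 ≡ 28.
  x = λ² - 29 - 29 = 784 - 58 ≡ 13; y = λ·(29 - 13) - 19 ≡ 26. → (13, 26)
double: tangent at (13, 26): λ = (3·13² + 29)/(2·26) ≡ 9/21. 21⁻¹ ≡ 3 (mod 31), so λ ≡ 9·3 ≡ 27.
  x = λ² - 13 - 13 = 729 - 26 ≡ 21; y = λ·(13 - 21) - 26 ≡ 6. → (21, 6)
add P: (21, 6) + (29, 19). λ = (19 - 6)/(29 - 21) ≡ 13/8 mod 31. 8⁻¹ ≡ 4 (mod 31) since 8·4 = 32 ≡ 1, so λ ≡ 21.
  x = λ² - 21 - 29 = 441 - 50 ≡ 19; y = λ·(21 - 19) - 6 ≡ 5. → (19, 5)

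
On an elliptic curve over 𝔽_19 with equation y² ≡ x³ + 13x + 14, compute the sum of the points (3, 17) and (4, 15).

(3, 17) + (4, 15). λ = (15 - 17)/(4 - 3) ≡ 17/1 mod 19. 1⁻¹ ≡ 1 (mod 19) since 1·1 = 1 ≡ 1, so λ ≡ 17.
  x = λ² - 3 - 4 = 289 - 7 ≡ 16; y = λ·(3 - 16) - 17 ≡ 9. → (16, 9)

(16, 9)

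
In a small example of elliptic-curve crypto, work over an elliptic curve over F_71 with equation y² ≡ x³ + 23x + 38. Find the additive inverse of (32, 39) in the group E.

-(32, 39) = (32, -39 mod 71) = (32, 32).

(32, 32)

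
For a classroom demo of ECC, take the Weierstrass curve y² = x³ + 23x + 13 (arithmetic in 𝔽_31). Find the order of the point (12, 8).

8

2P: tangent at (12, 8): λ = (3·12² + 23)/(2·8) ≡ 21/16. 16⁻¹ ≡ 2 (mod 31), so λ ≡ 21·2 ≡ 11.
  x = λ² - 12 - 12 = 121 - 24 ≡ 4; y = λ·(12 - 4) - 8 ≡ 18. → (4, 18)
3P: (4, 18) + (12, 8). λ = (8 - 18)/(12 - 4) ≡ 21/8 mod 31. 8⁻¹ ≡ 4 (mod 31) since 8·4 = 32 ≡ 1, so λ ≡ 22.
  x = λ² - 4 - 12 = 484 - 16 ≡ 3; y = λ·(4 - 3) - 18 ≡ 4. → (3, 4)
4P: (3, 4) + (12, 8). λ = (8 - 4)/(12 - 3) ≡ 4/9 mod 31. 9⁻¹ ≡ 7 (mod 31) since 9·7 = 63 ≡ 1, so λ ≡ 28.
  x = λ² - 3 - 12 = 784 - 15 ≡ 25; y = λ·(3 - 25) - 4 ≡ 0. → (25, 0)
5P: (25, 0) + (12, 8). λ = (8 - 0)/(12 - 25) ≡ 8/18 mod 31. 18⁻¹ ≡ 19 (mod 31), so λ ≡ 28.
  x = λ² - 25 - 12 = 784 - 37 ≡ 3; y = λ·(25 - 3) - 0 ≡ 27. → (3, 27)
6P: (3, 27) + (12, 8). λ = (8 - 27)/(12 - 3) ≡ 12/9 mod 31. 9⁻¹ ≡ 7 (mod 31) since 9·7 = 63 ≡ 1, so λ ≡ 22.
  x = λ² - 3 - 12 = 484 - 15 ≡ 4; y = λ·(3 - 4) - 27 ≡ 13. → (4, 13)
7P: (4, 13) + (12, 8). λ = (8 - 13)/(12 - 4) ≡ 26/8 mod 31. 8⁻¹ ≡ 4 (mod 31) since 8·4 = 32 ≡ 1, so λ ≡ 11.
  x = λ² - 4 - 12 = 121 - 16 ≡ 12; y = λ·(4 - 12) - 13 ≡ 23. → (12, 23)
8P: (12, 23) + (12, 8): same x and y₁ ≡ -y₂, so the sum is the point at infinity.
8P = the point at infinity, so the order is 8.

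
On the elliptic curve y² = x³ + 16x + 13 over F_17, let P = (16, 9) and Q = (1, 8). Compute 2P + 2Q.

First 2P:
Repeated addition: build up to 2P.
2P: tangent at (16, 9): λ = (3·16² + 16)/(2·9) ≡ 2/1. 1⁻¹ ≡ 1 (mod 17) since 1·1 = 1 ≡ 1, so λ ≡ 2·1 ≡ 2.
  x = λ² - 16 - 16 = 4 - 32 ≡ 6; y = λ·(16 - 6) - 9 ≡ 11. → (6, 11)
2P = (6, 11).
Next 2Q:
Repeated addition: build up to 2Q.
2Q: tangent at (1, 8): λ = (3·1² + 16)/(2·8) ≡ 2/16. 16⁻¹ ≡ 16 (mod 17) since 16·16 = 256 ≡ 1, so λ ≡ 2·16 ≡ 15.
  x = λ² - 1 - 1 = 225 - 2 ≡ 2; y = λ·(1 - 2) - 8 ≡ 11. → (2, 11)
2Q = (2, 11).
Finally 2P + 2Q:
(6, 11) + (2, 11). λ = (11 - 11)/(2 - 6) ≡ 0/13 mod 17. 13⁻¹ ≡ 4 (mod 17) since 13·4 = 52 ≡ 1, so λ ≡ 0.
  x = λ² - 6 - 2 = 0 - 8 ≡ 9; y = λ·(6 - 9) - 11 ≡ 6. → (9, 6)

(9, 6)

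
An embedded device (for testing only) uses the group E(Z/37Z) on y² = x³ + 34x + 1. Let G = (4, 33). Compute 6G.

(16, 33)

Double-and-add on 6 = (110)₂. Start with G = (4, 33) for the leading 1-bit.
double: tangent at (4, 33): λ = (3·4² + 34)/(2·33) ≡ 8/29. 29⁻¹ ≡ 23 (mod 37) since 29·23 = 667 ≡ 1, so λ ≡ 8·23 ≡ 36.
  x = λ² - 4 - 4 = 1296 - 8 ≡ 30; y = λ·(4 - 30) - 33 ≡ 30. → (30, 30)
add G: (30, 30) + (4, 33). λ = (33 - 30)/(4 - 30) ≡ 3/11 mod 37. 11⁻¹ ≡ 27 (mod 37) since 11·27 = 297 ≡ 1, so λ ≡ 7.
  x = λ² - 30 - 4 = 49 - 34 ≡ 15; y = λ·(30 - 15) - 30 ≡ 1. → (15, 1)
double: tangent at (15, 1): λ = (3·15² + 34)/(2·1) ≡ 6/2. 2⁻¹ ≡ 19 (mod 37) since 2·19 = 38 ≡ 1, so λ ≡ 6·19 ≡ 3.
  x = λ² - 15 - 15 = 9 - 30 ≡ 16; y = λ·(15 - 16) - 1 ≡ 33. → (16, 33)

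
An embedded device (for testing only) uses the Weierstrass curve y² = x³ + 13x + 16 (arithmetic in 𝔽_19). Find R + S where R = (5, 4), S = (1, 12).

(17, 1)

(5, 4) + (1, 12). λ = (12 - 4)/(1 - 5) ≡ 8/15 mod 19. 15⁻¹ ≡ 14 (mod 19) since 15·14 = 210 ≡ 1, so λ ≡ 17.
  x = λ² - 5 - 1 = 289 - 6 ≡ 17; y = λ·(5 - 17) - 4 ≡ 1. → (17, 1)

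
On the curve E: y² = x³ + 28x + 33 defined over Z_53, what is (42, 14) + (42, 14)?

tangent at (42, 14): λ = (3·42² + 28)/(2·14) ≡ 20/28. 28⁻¹ ≡ 36 (mod 53), so λ ≡ 20·36 ≡ 31.
  x = λ² - 42 - 42 = 961 - 84 ≡ 29; y = λ·(42 - 29) - 14 ≡ 18. → (29, 18)

(29, 18)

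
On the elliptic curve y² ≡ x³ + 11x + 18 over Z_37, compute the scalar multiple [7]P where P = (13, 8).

(24, 3)

Double-and-add on 7 = (111)₂. Start with P = (13, 8) for the leading 1-bit.
double: tangent at (13, 8): λ = (3·13² + 11)/(2·8) ≡ 0/16. 16⁻¹ ≡ 7 (mod 37), so λ ≡ 0·7 ≡ 0.
  x = λ² - 13 - 13 = 0 - 26 ≡ 11; y = λ·(13 - 11) - 8 ≡ 29. → (11, 29)
add P: (11, 29) + (13, 8). λ = (8 - 29)/(13 - 11) ≡ 16/2 mod 37. 2⁻¹ ≡ 19 (mod 37), so λ ≡ 8.
  x = λ² - 11 - 13 = 64 - 24 ≡ 3; y = λ·(11 - 3) - 29 ≡ 35. → (3, 35)
double: tangent at (3, 35): λ = (3·3² + 11)/(2·35) ≡ 1/33. 33⁻¹ ≡ 9 (mod 37), so λ ≡ 1·9 ≡ 9.
  x = λ² - 3 - 3 = 81 - 6 ≡ 1; y = λ·(3 - 1) - 35 ≡ 20. → (1, 20)
add P: (1, 20) + (13, 8). λ = (8 - 20)/(13 - 1) ≡ 25/12 mod 37. 12⁻¹ ≡ 34 (mod 37), so λ ≡ 36.
  x = λ² - 1 - 13 = 1296 - 14 ≡ 24; y = λ·(1 - 24) - 20 ≡ 3. → (24, 3)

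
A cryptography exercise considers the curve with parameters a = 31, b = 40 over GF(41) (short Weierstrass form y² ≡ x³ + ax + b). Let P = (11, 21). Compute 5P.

(3, 18)

Repeated addition: build up to 5P.
2P: tangent at (11, 21): λ = (3·11² + 31)/(2·21) ≡ 25/1. 1⁻¹ ≡ 1 (mod 41) since 1·1 = 1 ≡ 1, so λ ≡ 25·1 ≡ 25.
  x = λ² - 11 - 11 = 625 - 22 ≡ 29; y = λ·(11 - 29) - 21 ≡ 21. → (29, 21)
3P: (29, 21) + (11, 21). λ = (21 - 21)/(11 - 29) ≡ 0/23 mod 41. 23⁻¹ ≡ 25 (mod 41) since 23·25 = 575 ≡ 1, so λ ≡ 0.
  x = λ² - 29 - 11 = 0 - 40 ≡ 1; y = λ·(29 - 1) - 21 ≡ 20. → (1, 20)
4P: (1, 20) + (11, 21). λ = (21 - 20)/(11 - 1) ≡ 1/10 mod 41. 10⁻¹ ≡ 37 (mod 41) since 10·37 = 370 ≡ 1, so λ ≡ 37.
  x = λ² - 1 - 11 = 1369 - 12 ≡ 4; y = λ·(1 - 4) - 20 ≡ 33. → (4, 33)
5P: (4, 33) + (11, 21). λ = (21 - 33)/(11 - 4) ≡ 29/7 mod 41. 7⁻¹ ≡ 6 (mod 41) since 7·6 = 42 ≡ 1, so λ ≡ 10.
  x = λ² - 4 - 11 = 100 - 15 ≡ 3; y = λ·(4 - 3) - 33 ≡ 18. → (3, 18)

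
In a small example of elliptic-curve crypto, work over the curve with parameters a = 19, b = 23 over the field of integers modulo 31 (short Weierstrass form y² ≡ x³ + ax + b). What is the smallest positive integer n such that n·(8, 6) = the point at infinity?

11

2P: tangent at (8, 6): λ = (3·8² + 19)/(2·6) ≡ 25/12. 12⁻¹ ≡ 13 (mod 31) since 12·13 = 156 ≡ 1, so λ ≡ 25·13 ≡ 15.
  x = λ² - 8 - 8 = 225 - 16 ≡ 23; y = λ·(8 - 23) - 6 ≡ 17. → (23, 17)
3P: (23, 17) + (8, 6). λ = (6 - 17)/(8 - 23) ≡ 20/16 mod 31. 16⁻¹ ≡ 2 (mod 31), so λ ≡ 9.
  x = λ² - 23 - 8 = 81 - 31 ≡ 19; y = λ·(23 - 19) - 17 ≡ 19. → (19, 19)
4P: (19, 19) + (8, 6). λ = (6 - 19)/(8 - 19) ≡ 18/20 mod 31. 20⁻¹ ≡ 14 (mod 31), so λ ≡ 4.
  x = λ² - 19 - 8 = 16 - 27 ≡ 20; y = λ·(19 - 20) - 19 ≡ 8. → (20, 8)
5P: (20, 8) + (8, 6). λ = (6 - 8)/(8 - 20) ≡ 29/19 mod 31. 19⁻¹ ≡ 18 (mod 31) since 19·18 = 342 ≡ 1, so λ ≡ 26.
  x = λ² - 20 - 8 = 676 - 28 ≡ 28; y = λ·(20 - 28) - 8 ≡ 1. → (28, 1)
6P: (28, 1) + (8, 6). λ = (6 - 1)/(8 - 28) ≡ 5/11 mod 31. 11⁻¹ ≡ 17 (mod 31), so λ ≡ 23.
  x = λ² - 28 - 8 = 529 - 36 ≡ 28; y = λ·(28 - 28) - 1 ≡ 30. → (28, 30)
7P: (28, 30) + (8, 6). λ = (6 - 30)/(8 - 28) ≡ 7/11 mod 31. 11⁻¹ ≡ 17 (mod 31), so λ ≡ 26.
  x = λ² - 28 - 8 = 676 - 36 ≡ 20; y = λ·(28 - 20) - 30 ≡ 23. → (20, 23)
8P: (20, 23) + (8, 6). λ = (6 - 23)/(8 - 20) ≡ 14/19 mod 31. 19⁻¹ ≡ 18 (mod 31), so λ ≡ 4.
  x = λ² - 20 - 8 = 16 - 28 ≡ 19; y = λ·(20 - 19) - 23 ≡ 12. → (19, 12)
9P: (19, 12) + (8, 6). λ = (6 - 12)/(8 - 19) ≡ 25/20 mod 31. 20⁻¹ ≡ 14 (mod 31) since 20·14 = 280 ≡ 1, so λ ≡ 9.
  x = λ² - 19 - 8 = 81 - 27 ≡ 23; y = λ·(19 - 23) - 12 ≡ 14. → (23, 14)
10P: (23, 14) + (8, 6). λ = (6 - 14)/(8 - 23) ≡ 23/16 mod 31. 16⁻¹ ≡ 2 (mod 31), so λ ≡ 15.
  x = λ² - 23 - 8 = 225 - 31 ≡ 8; y = λ·(23 - 8) - 14 ≡ 25. → (8, 25)
11P: (8, 25) + (8, 6): same x and y₁ ≡ -y₂, so the sum is the point at infinity.
11P = the point at infinity, so the order is 11.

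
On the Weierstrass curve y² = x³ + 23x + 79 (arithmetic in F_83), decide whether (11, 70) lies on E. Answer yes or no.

y² = 70² ≡ 3; x³ + 23x + 79 = 1663 ≡ 3 (mod 83). 3 = 3.

yes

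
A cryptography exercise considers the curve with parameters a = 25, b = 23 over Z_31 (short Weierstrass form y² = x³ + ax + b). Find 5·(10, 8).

(2, 22)

Write G = (10, 8).
Repeated addition: build up to 5G.
2G: tangent at (10, 8): λ = (3·10² + 25)/(2·8) ≡ 15/16. 16⁻¹ ≡ 2 (mod 31) since 16·2 = 32 ≡ 1, so λ ≡ 15·2 ≡ 30.
  x = λ² - 10 - 10 = 900 - 20 ≡ 12; y = λ·(10 - 12) - 8 ≡ 25. → (12, 25)
3G: (12, 25) + (10, 8). λ = (8 - 25)/(10 - 12) ≡ 14/29 mod 31. 29⁻¹ ≡ 15 (mod 31), so λ ≡ 24.
  x = λ² - 12 - 10 = 576 - 22 ≡ 27; y = λ·(12 - 27) - 25 ≡ 18. → (27, 18)
4G: (27, 18) + (10, 8). λ = (8 - 18)/(10 - 27) ≡ 21/14 mod 31. 14⁻¹ ≡ 20 (mod 31) since 14·20 = 280 ≡ 1, so λ ≡ 17.
  x = λ² - 27 - 10 = 289 - 37 ≡ 4; y = λ·(27 - 4) - 18 ≡ 1. → (4, 1)
5G: (4, 1) + (10, 8). λ = (8 - 1)/(10 - 4) ≡ 7/6 mod 31. 6⁻¹ ≡ 26 (mod 31), so λ ≡ 27.
  x = λ² - 4 - 10 = 729 - 14 ≡ 2; y = λ·(4 - 2) - 1 ≡ 22. → (2, 22)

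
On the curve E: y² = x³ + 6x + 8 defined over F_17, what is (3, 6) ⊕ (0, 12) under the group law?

(1, 7)

(3, 6) + (0, 12). λ = (12 - 6)/(0 - 3) ≡ 6/14 mod 17. 14⁻¹ ≡ 11 (mod 17) since 14·11 = 154 ≡ 1, so λ ≡ 15.
  x = λ² - 3 - 0 = 225 - 3 ≡ 1; y = λ·(3 - 1) - 6 ≡ 7. → (1, 7)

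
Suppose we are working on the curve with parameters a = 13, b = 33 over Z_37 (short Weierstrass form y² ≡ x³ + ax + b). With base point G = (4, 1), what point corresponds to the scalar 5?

(34, 35)

Double-and-add on 5 = (101)₂. Start with G = (4, 1) for the leading 1-bit.
double: tangent at (4, 1): λ = (3·4² + 13)/(2·1) ≡ 24/2. 2⁻¹ ≡ 19 (mod 37), so λ ≡ 24·19 ≡ 12.
  x = λ² - 4 - 4 = 144 - 8 ≡ 25; y = λ·(4 - 25) - 1 ≡ 6. → (25, 6)
double: tangent at (25, 6): λ = (3·25² + 13)/(2·6) ≡ 1/12. 12⁻¹ ≡ 34 (mod 37), so λ ≡ 1·34 ≡ 34.
  x = λ² - 25 - 25 = 1156 - 50 ≡ 33; y = λ·(25 - 33) - 6 ≡ 18. → (33, 18)
add G: (33, 18) + (4, 1). λ = (1 - 18)/(4 - 33) ≡ 20/8 mod 37. 8⁻¹ ≡ 14 (mod 37) since 8·14 = 112 ≡ 1, so λ ≡ 21.
  x = λ² - 33 - 4 = 441 - 37 ≡ 34; y = λ·(33 - 34) - 18 ≡ 35. → (34, 35)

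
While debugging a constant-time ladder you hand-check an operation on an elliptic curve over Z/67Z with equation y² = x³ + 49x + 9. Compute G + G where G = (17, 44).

(54, 49)

tangent at (17, 44): λ = (3·17² + 49)/(2·44) ≡ 45/21. 21⁻¹ ≡ 16 (mod 67), so λ ≡ 45·16 ≡ 50.
  x = λ² - 17 - 17 = 2500 - 34 ≡ 54; y = λ·(17 - 54) - 44 ≡ 49. → (54, 49)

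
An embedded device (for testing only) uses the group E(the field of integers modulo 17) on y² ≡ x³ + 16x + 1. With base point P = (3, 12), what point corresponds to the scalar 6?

Repeated addition: build up to 6P.
2P: tangent at (3, 12): λ = (3·3² + 16)/(2·12) ≡ 9/7. 7⁻¹ ≡ 5 (mod 17), so λ ≡ 9·5 ≡ 11.
  x = λ² - 3 - 3 = 121 - 6 ≡ 13; y = λ·(3 - 13) - 12 ≡ 14. → (13, 14)
3P: (13, 14) + (3, 12). λ = (12 - 14)/(3 - 13) ≡ 15/7 mod 17. 7⁻¹ ≡ 5 (mod 17) since 7·5 = 35 ≡ 1, so λ ≡ 7.
  x = λ² - 13 - 3 = 49 - 16 ≡ 16; y = λ·(13 - 16) - 14 ≡ 16. → (16, 16)
4P: (16, 16) + (3, 12). λ = (12 - 16)/(3 - 16) ≡ 13/4 mod 17. 4⁻¹ ≡ 13 (mod 17) since 4·13 = 52 ≡ 1, so λ ≡ 16.
  x = λ² - 16 - 3 = 256 - 19 ≡ 16; y = λ·(16 - 16) - 16 ≡ 1. → (16, 1)
5P: (16, 1) + (3, 12). λ = (12 - 1)/(3 - 16) ≡ 11/4 mod 17. 4⁻¹ ≡ 13 (mod 17), so λ ≡ 7.
  x = λ² - 16 - 3 = 49 - 19 ≡ 13; y = λ·(16 - 13) - 1 ≡ 3. → (13, 3)
6P: (13, 3) + (3, 12). λ = (12 - 3)/(3 - 13) ≡ 9/7 mod 17. 7⁻¹ ≡ 5 (mod 17), so λ ≡ 11.
  x = λ² - 13 - 3 = 121 - 16 ≡ 3; y = λ·(13 - 3) - 3 ≡ 5. → (3, 5)

(3, 5)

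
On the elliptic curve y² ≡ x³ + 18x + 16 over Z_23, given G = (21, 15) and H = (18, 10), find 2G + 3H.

First 2G:
Repeated addition: build up to 2G.
2G: tangent at (21, 15): λ = (3·21² + 18)/(2·15) ≡ 7/7. 7⁻¹ ≡ 10 (mod 23) since 7·10 = 70 ≡ 1, so λ ≡ 7·10 ≡ 1.
  x = λ² - 21 - 21 = 1 - 42 ≡ 5; y = λ·(21 - 5) - 15 ≡ 1. → (5, 1)
2G = (5, 1).
Next 3H:
Repeated addition: build up to 3H.
2H: tangent at (18, 10): λ = (3·18² + 18)/(2·10) ≡ 1/20. 20⁻¹ ≡ 15 (mod 23), so λ ≡ 1·15 ≡ 15.
  x = λ² - 18 - 18 = 225 - 36 ≡ 5; y = λ·(18 - 5) - 10 ≡ 1. → (5, 1)
3H: (5, 1) + (18, 10). λ = (10 - 1)/(18 - 5) ≡ 9/13 mod 23. 13⁻¹ ≡ 16 (mod 23), so λ ≡ 6.
  x = λ² - 5 - 18 = 36 - 23 ≡ 13; y = λ·(5 - 13) - 1 ≡ 20. → (13, 20)
3H = (13, 20).
Finally 2G + 3H:
(5, 1) + (13, 20). λ = (20 - 1)/(13 - 5) ≡ 19/8 mod 23. 8⁻¹ ≡ 3 (mod 23), so λ ≡ 11.
  x = λ² - 5 - 13 = 121 - 18 ≡ 11; y = λ·(5 - 11) - 1 ≡ 2. → (11, 2)

(11, 2)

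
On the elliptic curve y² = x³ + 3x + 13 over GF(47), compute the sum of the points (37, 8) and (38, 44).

(37, 8) + (38, 44). λ = (44 - 8)/(38 - 37) ≡ 36/1 mod 47. 1⁻¹ ≡ 1 (mod 47), so λ ≡ 36.
  x = λ² - 37 - 38 = 1296 - 75 ≡ 46; y = λ·(37 - 46) - 8 ≡ 44. → (46, 44)

(46, 44)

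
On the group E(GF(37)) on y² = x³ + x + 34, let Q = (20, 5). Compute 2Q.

tangent at (20, 5): λ = (3·20² + 1)/(2·5) ≡ 17/10. 10⁻¹ ≡ 26 (mod 37) since 10·26 = 260 ≡ 1, so λ ≡ 17·26 ≡ 35.
  x = λ² - 20 - 20 = 1225 - 40 ≡ 1; y = λ·(20 - 1) - 5 ≡ 31. → (1, 31)

(1, 31)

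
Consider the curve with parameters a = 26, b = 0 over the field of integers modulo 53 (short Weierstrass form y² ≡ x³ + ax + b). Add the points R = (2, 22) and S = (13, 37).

(0, 0)

(2, 22) + (13, 37). λ = (37 - 22)/(13 - 2) ≡ 15/11 mod 53. 11⁻¹ ≡ 29 (mod 53), so λ ≡ 11.
  x = λ² - 2 - 13 = 121 - 15 ≡ 0; y = λ·(2 - 0) - 22 ≡ 0. → (0, 0)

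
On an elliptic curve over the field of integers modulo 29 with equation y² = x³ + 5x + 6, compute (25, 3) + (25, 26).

The two points share x = 25 and their y-coordinates satisfy 3 + 26 ≡ 0 (mod 29), so they are inverses. Their sum is ∞.

O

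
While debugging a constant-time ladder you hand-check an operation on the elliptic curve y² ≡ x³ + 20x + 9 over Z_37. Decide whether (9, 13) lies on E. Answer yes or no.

no

y² = 13² ≡ 21; x³ + 20x + 9 = 918 ≡ 30 (mod 37). 21 ≠ 30.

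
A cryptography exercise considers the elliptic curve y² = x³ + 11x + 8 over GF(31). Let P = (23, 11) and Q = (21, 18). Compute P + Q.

(23, 11) + (21, 18). λ = (18 - 11)/(21 - 23) ≡ 7/29 mod 31. 29⁻¹ ≡ 15 (mod 31) since 29·15 = 435 ≡ 1, so λ ≡ 12.
  x = λ² - 23 - 21 = 144 - 44 ≡ 7; y = λ·(23 - 7) - 11 ≡ 26. → (7, 26)

(7, 26)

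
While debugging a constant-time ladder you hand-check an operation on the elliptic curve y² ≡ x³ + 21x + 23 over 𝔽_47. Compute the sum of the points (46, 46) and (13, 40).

(46, 46) + (13, 40). λ = (40 - 46)/(13 - 46) ≡ 41/14 mod 47. 14⁻¹ ≡ 37 (mod 47), so λ ≡ 13.
  x = λ² - 46 - 13 = 169 - 59 ≡ 16; y = λ·(46 - 16) - 46 ≡ 15. → (16, 15)

(16, 15)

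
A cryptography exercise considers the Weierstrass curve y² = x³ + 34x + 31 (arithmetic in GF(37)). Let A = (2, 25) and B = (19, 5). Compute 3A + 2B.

(9, 20)

First 3A:
Repeated addition: build up to 3A.
2A: tangent at (2, 25): λ = (3·2² + 34)/(2·25) ≡ 9/13. 13⁻¹ ≡ 20 (mod 37), so λ ≡ 9·20 ≡ 32.
  x = λ² - 2 - 2 = 1024 - 4 ≡ 21; y = λ·(2 - 21) - 25 ≡ 33. → (21, 33)
3A: (21, 33) + (2, 25). λ = (25 - 33)/(2 - 21) ≡ 29/18 mod 37. 18⁻¹ ≡ 35 (mod 37), so λ ≡ 16.
  x = λ² - 21 - 2 = 256 - 23 ≡ 11; y = λ·(21 - 11) - 33 ≡ 16. → (11, 16)
3A = (11, 16).
Next 2B:
Repeated addition: build up to 2B.
2B: tangent at (19, 5): λ = (3·19² + 34)/(2·5) ≡ 7/10. 10⁻¹ ≡ 26 (mod 37), so λ ≡ 7·26 ≡ 34.
  x = λ² - 19 - 19 = 1156 - 38 ≡ 8; y = λ·(19 - 8) - 5 ≡ 36. → (8, 36)
2B = (8, 36).
Finally 3A + 2B:
(11, 16) + (8, 36). λ = (36 - 16)/(8 - 11) ≡ 20/34 mod 37. 34⁻¹ ≡ 12 (mod 37) since 34·12 = 408 ≡ 1, so λ ≡ 18.
  x = λ² - 11 - 8 = 324 - 19 ≡ 9; y = λ·(11 - 9) - 16 ≡ 20. → (9, 20)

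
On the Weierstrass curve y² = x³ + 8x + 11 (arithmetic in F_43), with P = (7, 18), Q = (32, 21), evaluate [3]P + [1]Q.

First 3P:
Repeated addition: build up to 3P.
2P: tangent at (7, 18): λ = (3·7² + 8)/(2·18) ≡ 26/36. 36⁻¹ ≡ 6 (mod 43), so λ ≡ 26·6 ≡ 27.
  x = λ² - 7 - 7 = 729 - 14 ≡ 27; y = λ·(7 - 27) - 18 ≡ 1. → (27, 1)
3P: (27, 1) + (7, 18). λ = (18 - 1)/(7 - 27) ≡ 17/23 mod 43. 23⁻¹ ≡ 15 (mod 43) since 23·15 = 345 ≡ 1, so λ ≡ 40.
  x = λ² - 27 - 7 = 1600 - 34 ≡ 18; y = λ·(27 - 18) - 1 ≡ 15. → (18, 15)
3P = (18, 15).
Finally 3P + Q:
(18, 15) + (32, 21). λ = (21 - 15)/(32 - 18) ≡ 6/14 mod 43. 14⁻¹ ≡ 40 (mod 43) since 14·40 = 560 ≡ 1, so λ ≡ 25.
  x = λ² - 18 - 32 = 625 - 50 ≡ 16; y = λ·(18 - 16) - 15 ≡ 35. → (16, 35)

(16, 35)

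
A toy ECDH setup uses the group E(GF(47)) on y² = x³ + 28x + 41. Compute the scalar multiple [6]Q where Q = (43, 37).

(44, 20)

Repeated addition: build up to 6Q.
2Q: tangent at (43, 37): λ = (3·43² + 28)/(2·37) ≡ 29/27. 27⁻¹ ≡ 7 (mod 47), so λ ≡ 29·7 ≡ 15.
  x = λ² - 43 - 43 = 225 - 86 ≡ 45; y = λ·(43 - 45) - 37 ≡ 27. → (45, 27)
3Q: (45, 27) + (43, 37). λ = (37 - 27)/(43 - 45) ≡ 10/45 mod 47. 45⁻¹ ≡ 23 (mod 47), so λ ≡ 42.
  x = λ² - 45 - 43 = 1764 - 88 ≡ 31; y = λ·(45 - 31) - 27 ≡ 44. → (31, 44)
4Q: (31, 44) + (43, 37). λ = (37 - 44)/(43 - 31) ≡ 40/12 mod 47. 12⁻¹ ≡ 4 (mod 47) since 12·4 = 48 ≡ 1, so λ ≡ 19.
  x = λ² - 31 - 43 = 361 - 74 ≡ 5; y = λ·(31 - 5) - 44 ≡ 27. → (5, 27)
5Q: (5, 27) + (43, 37). λ = (37 - 27)/(43 - 5) ≡ 10/38 mod 47. 38⁻¹ ≡ 26 (mod 47), so λ ≡ 25.
  x = λ² - 5 - 43 = 625 - 48 ≡ 13; y = λ·(5 - 13) - 27 ≡ 8. → (13, 8)
6Q: (13, 8) + (43, 37). λ = (37 - 8)/(43 - 13) ≡ 29/30 mod 47. 30⁻¹ ≡ 11 (mod 47), so λ ≡ 37.
  x = λ² - 13 - 43 = 1369 - 56 ≡ 44; y = λ·(13 - 44) - 8 ≡ 20. → (44, 20)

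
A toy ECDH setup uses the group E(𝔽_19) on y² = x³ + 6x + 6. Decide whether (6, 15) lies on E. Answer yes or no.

no

y² = 15² ≡ 16; x³ + 6x + 6 = 258 ≡ 11 (mod 19). 16 ≠ 11.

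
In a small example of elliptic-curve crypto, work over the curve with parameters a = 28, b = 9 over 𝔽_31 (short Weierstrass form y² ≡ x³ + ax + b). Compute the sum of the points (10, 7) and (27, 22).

(10, 7) + (27, 22). λ = (22 - 7)/(27 - 10) ≡ 15/17 mod 31. 17⁻¹ ≡ 11 (mod 31), so λ ≡ 10.
  x = λ² - 10 - 27 = 100 - 37 ≡ 1; y = λ·(10 - 1) - 7 ≡ 21. → (1, 21)

(1, 21)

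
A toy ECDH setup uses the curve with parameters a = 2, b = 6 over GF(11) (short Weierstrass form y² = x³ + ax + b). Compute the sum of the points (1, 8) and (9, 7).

(6, 5)

(1, 8) + (9, 7). λ = (7 - 8)/(9 - 1) ≡ 10/8 mod 11. 8⁻¹ ≡ 7 (mod 11) since 8·7 = 56 ≡ 1, so λ ≡ 4.
  x = λ² - 1 - 9 = 16 - 10 ≡ 6; y = λ·(1 - 6) - 8 ≡ 5. → (6, 5)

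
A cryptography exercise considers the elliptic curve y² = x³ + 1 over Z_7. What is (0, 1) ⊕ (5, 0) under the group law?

(0, 1) + (5, 0). λ = (0 - 1)/(5 - 0) ≡ 6/5 mod 7. 5⁻¹ ≡ 3 (mod 7), so λ ≡ 4.
  x = λ² - 0 - 5 = 16 - 5 ≡ 4; y = λ·(0 - 4) - 1 ≡ 4. → (4, 4)

(4, 4)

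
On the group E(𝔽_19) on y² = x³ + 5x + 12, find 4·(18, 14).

(2, 7)

Write P = (18, 14).
Repeated addition: build up to 4P.
2P: tangent at (18, 14): λ = (3·18² + 5)/(2·14) ≡ 8/9. 9⁻¹ ≡ 17 (mod 19), so λ ≡ 8·17 ≡ 3.
  x = λ² - 18 - 18 = 9 - 36 ≡ 11; y = λ·(18 - 11) - 14 ≡ 7. → (11, 7)
3P: (11, 7) + (18, 14). λ = (14 - 7)/(18 - 11) ≡ 7/7 mod 19. 7⁻¹ ≡ 11 (mod 19) since 7·11 = 77 ≡ 1, so λ ≡ 1.
  x = λ² - 11 - 18 = 1 - 29 ≡ 10; y = λ·(11 - 10) - 7 ≡ 13. → (10, 13)
4P: (10, 13) + (18, 14). λ = (14 - 13)/(18 - 10) ≡ 1/8 mod 19. 8⁻¹ ≡ 12 (mod 19), so λ ≡ 12.
  x = λ² - 10 - 18 = 144 - 28 ≡ 2; y = λ·(10 - 2) - 13 ≡ 7. → (2, 7)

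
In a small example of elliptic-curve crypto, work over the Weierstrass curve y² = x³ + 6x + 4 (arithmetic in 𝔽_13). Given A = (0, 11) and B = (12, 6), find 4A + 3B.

First 4A:
Repeated addition: build up to 4A.
2A: tangent at (0, 11): λ = (3·0² + 6)/(2·11) ≡ 6/9. 9⁻¹ ≡ 3 (mod 13), so λ ≡ 6·3 ≡ 5.
  x = λ² - 0 - 0 = 25 - 0 ≡ 12; y = λ·(0 - 12) - 11 ≡ 7. → (12, 7)
3A: (12, 7) + (0, 11). λ = (11 - 7)/(0 - 12) ≡ 4/1 mod 13. 1⁻¹ ≡ 1 (mod 13) since 1·1 = 1 ≡ 1, so λ ≡ 4.
  x = λ² - 12 - 0 = 16 - 12 ≡ 4; y = λ·(12 - 4) - 7 ≡ 12. → (4, 12)
4A: (4, 12) + (0, 11). λ = (11 - 12)/(0 - 4) ≡ 12/9 mod 13. 9⁻¹ ≡ 3 (mod 13) since 9·3 = 27 ≡ 1, so λ ≡ 10.
  x = λ² - 4 - 0 = 100 - 4 ≡ 5; y = λ·(4 - 5) - 12 ≡ 4. → (5, 4)
4A = (5, 4).
Next 3B:
Repeated addition: build up to 3B.
2B: tangent at (12, 6): λ = (3·12² + 6)/(2·6) ≡ 9/12. 12⁻¹ ≡ 12 (mod 13), so λ ≡ 9·12 ≡ 4.
  x = λ² - 12 - 12 = 16 - 24 ≡ 5; y = λ·(12 - 5) - 6 ≡ 9. → (5, 9)
3B: (5, 9) + (12, 6). λ = (6 - 9)/(12 - 5) ≡ 10/7 mod 13. 7⁻¹ ≡ 2 (mod 13) since 7·2 = 14 ≡ 1, so λ ≡ 7.
  x = λ² - 5 - 12 = 49 - 17 ≡ 6; y = λ·(5 - 6) - 9 ≡ 10. → (6, 10)
3B = (6, 10).
Finally 4A + 3B:
(5, 4) + (6, 10). λ = (10 - 4)/(6 - 5) ≡ 6/1 mod 13. 1⁻¹ ≡ 1 (mod 13), so λ ≡ 6.
  x = λ² - 5 - 6 = 36 - 11 ≡ 12; y = λ·(5 - 12) - 4 ≡ 6. → (12, 6)

(12, 6)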